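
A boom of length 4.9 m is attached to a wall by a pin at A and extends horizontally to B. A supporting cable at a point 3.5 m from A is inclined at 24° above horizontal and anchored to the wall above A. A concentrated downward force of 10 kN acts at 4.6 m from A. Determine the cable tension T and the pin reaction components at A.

T = 32.31 kN, A_x = 29.52 kN, A_y = -3.143 kN

ΣM about A: T·sin24°·3.5 − 10·4.6 = 0 → T = 46/(3.5·0.406737) = 32.3129 ≈ 32.31 kN.
ΣF_x = 0: A_x − T·cos24° = 0 → A_x = 32.3129 × 0.913545 = 29.52 kN.
ΣF_y = 0: A_y + T·sin24° − 10 = 0 → A_y = 10 − 32.3129 × 0.406737 = -3.143 kN.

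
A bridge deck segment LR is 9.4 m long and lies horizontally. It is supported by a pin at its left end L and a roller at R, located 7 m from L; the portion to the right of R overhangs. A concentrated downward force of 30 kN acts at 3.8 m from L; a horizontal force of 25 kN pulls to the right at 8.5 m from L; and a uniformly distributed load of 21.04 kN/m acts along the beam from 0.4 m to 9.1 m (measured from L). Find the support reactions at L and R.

Resultant of the distributed load: 21.04 × 8.7 = 183.048 kN at 4.75 m from L.
ΣM about L: R_y·7 − 30·3.8 − (21.04·8.7)·4.75 = 0 → R_y = 983.478/7 = 140.497 ≈ 140.5 kN.
ΣF_y = 0: L_y + 140.497 − 30 − 21.04·8.7 = 0 → L_y = 72.55 kN.
ΣF_x = 0: L_x + 25 = 0 → L_x = -25.00 kN.

L_x = -25.00 kN, L_y = 72.55 kN, R_y = 140.5 kN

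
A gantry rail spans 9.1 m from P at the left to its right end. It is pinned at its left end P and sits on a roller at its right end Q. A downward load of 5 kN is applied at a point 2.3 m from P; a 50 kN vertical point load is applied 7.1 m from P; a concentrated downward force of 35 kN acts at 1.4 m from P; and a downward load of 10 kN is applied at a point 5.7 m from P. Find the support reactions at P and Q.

Taking moments about P: Q_y·9.1 − 5·2.3 − 50·7.1 − 35·1.4 − 10·5.7 = 0 → Q_y = 472.5/9.1 = 51.9231 ≈ 51.92 kN.
ΣF_y = 0: P_y + 51.9231 − 5 − 50 − 35 − 10 = 0 → P_y = 48.08 kN.
ΣF_x = 0: no horizontal applied forces, so P_x = 0.

P_x = 0, P_y = 48.08 kN, Q_y = 51.92 kN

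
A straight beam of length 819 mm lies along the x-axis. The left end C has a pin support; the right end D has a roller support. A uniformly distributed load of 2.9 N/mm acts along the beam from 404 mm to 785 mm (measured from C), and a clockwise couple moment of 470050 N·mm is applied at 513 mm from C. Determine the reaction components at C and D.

Resultant of the distributed load: 2.9 × 381 = 1104.9 N at 594.5 mm from C.
Taking moments about C: D_y·819 − (2.9·381)·594.5 − 470050 = 0 → D_y = 1126913.05/819 = 1375.96 ≈ 1376 N.
ΣF_y = 0: C_y + 1375.96 − 2.9·381 = 0 → C_y = -271.1 N.
ΣF_x = 0: no horizontal applied forces, so C_x = 0.

C_x = 0, C_y = -271.1 N, D_y = 1376 N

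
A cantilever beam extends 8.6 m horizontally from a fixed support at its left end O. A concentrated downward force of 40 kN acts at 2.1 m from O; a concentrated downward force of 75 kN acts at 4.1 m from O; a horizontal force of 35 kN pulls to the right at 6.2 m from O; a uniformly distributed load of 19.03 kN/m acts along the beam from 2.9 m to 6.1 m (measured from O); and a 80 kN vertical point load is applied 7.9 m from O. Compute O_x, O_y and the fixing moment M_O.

Resultant of the distributed load: 19.03 × 3.2 = 60.896 kN at 4.5 m from O.
ΣF_x = 0: O_x + 35 = 0 → O_x = -35.00 kN.
ΣF_y = 0: O_y − 40 − 75 − 19.03·3.2 − 80 = 0 → O_y = 255.9 kN.
ΣM about O: M_O − 40·2.1 − 75·4.1 − (19.03·3.2)·4.5 − 80·7.9 = 0 → M_O = 1298 kN·m.

O_x = -35.00 kN, O_y = 255.9 kN, M_O = 1298 kN·m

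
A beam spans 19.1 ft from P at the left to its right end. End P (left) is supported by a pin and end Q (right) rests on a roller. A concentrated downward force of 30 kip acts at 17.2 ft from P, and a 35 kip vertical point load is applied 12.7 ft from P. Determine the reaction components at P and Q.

P_x = 0, P_y = 14.71 kip, Q_y = 50.29 kip

Moments about P: Q_y·19.1 − 30·17.2 − 35·12.7 = 0 → Q_y = 960.5/19.1 = 50.288 ≈ 50.29 kip.
ΣF_y = 0: P_y + 50.288 − 30 − 35 = 0 → P_y = 14.71 kip.
ΣF_x = 0: no horizontal applied forces, so P_x = 0.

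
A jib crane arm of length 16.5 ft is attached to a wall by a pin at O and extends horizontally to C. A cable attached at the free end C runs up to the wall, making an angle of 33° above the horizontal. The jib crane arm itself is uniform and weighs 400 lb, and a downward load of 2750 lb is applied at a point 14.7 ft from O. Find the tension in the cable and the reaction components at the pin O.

T = 4866 lb, O_x = 4081 lb, O_y = 500.0 lb

ΣM about O: T·sin33°·16.5 − 400·8.25 − 2750·14.7 = 0 → T = 43725/(16.5·0.544639) = 4865.61 ≈ 4866 lb.
ΣF_x = 0: O_x − T·cos33° = 0 → O_x = 4865.61 × 0.838671 = 4081 lb.
ΣF_y = 0: O_y + T·sin33° − 400 − 2750 = 0 → O_y = 3150 − 4865.61 × 0.544639 = 500.0 lb.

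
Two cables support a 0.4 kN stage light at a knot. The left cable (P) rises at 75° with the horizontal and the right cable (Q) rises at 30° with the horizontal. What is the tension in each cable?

T_P = 0.3586 kN, T_Q = 0.1072 kN

ΣF_x = 0: −T_P·cos75° + T_Q·cos30° = 0 → T_Q = 0.298858·T_P.
ΣF_y = 0: T_P·sin75° + T_Q·sin30° = 0.4.
Substitute: T_P·(0.965926 + 0.298858·0.5) = 0.4 → T_P = 0.35863 ≈ 0.3586 kN.
Then T_Q = 0.298858 × 0.35863 = 0.1072 kN.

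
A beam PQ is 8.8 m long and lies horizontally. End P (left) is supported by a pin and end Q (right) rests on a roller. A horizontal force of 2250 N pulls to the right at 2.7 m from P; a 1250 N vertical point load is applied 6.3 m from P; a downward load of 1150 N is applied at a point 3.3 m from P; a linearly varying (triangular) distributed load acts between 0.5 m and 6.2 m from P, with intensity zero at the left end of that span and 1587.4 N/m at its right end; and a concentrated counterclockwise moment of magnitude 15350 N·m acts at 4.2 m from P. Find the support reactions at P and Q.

Resultant of the triangular load: ½ × 1587.4 × 5.7 = 4524.09 N, acting at 4.3 m from P (one-third of the span from the peak).
ΣM about P: Q_y·8.8 − 1250·6.3 − 1150·3.3 − (½·1587.4·5.7)·4.3 + 15350 = 0 → Q_y = 15773.587/8.8 = 1792.45 ≈ 1792 N.
ΣF_y = 0: P_y + 1792.45 − 1250 − 1150 − ½·1587.4·5.7 = 0 → P_y = 5132 N.
ΣF_x = 0: P_x + 2250 = 0 → P_x = -2250 N.

P_x = -2250 N, P_y = 5132 N, Q_y = 1792 N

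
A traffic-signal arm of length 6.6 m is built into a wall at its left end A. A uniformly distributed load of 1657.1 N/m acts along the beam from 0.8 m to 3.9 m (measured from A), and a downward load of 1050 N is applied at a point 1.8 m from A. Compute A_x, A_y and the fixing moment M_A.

Resultant of the distributed load: 1657.1 × 3.1 = 5137.01 N at 2.35 m from A.
ΣF_x = 0: A_x = 0.
ΣF_y = 0: A_y − 1657.1·3.1 − 1050 = 0 → A_y = 6187 N.
ΣM about A: M_A − (1657.1·3.1)·2.35 − 1050·1.8 = 0 → M_A = 13960 N·m.

A_x = 0, A_y = 6187 N, M_A = 13960 N·m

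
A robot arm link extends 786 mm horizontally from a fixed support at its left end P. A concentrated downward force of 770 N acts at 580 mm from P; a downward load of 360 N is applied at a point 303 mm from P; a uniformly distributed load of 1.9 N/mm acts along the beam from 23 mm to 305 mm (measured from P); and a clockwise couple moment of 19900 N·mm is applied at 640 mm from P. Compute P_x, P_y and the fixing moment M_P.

P_x = 0, P_y = 1666 N, M_P = 663500 N·mm

Resultant of the distributed load: 1.9 × 282 = 535.8 N at 164 mm from P.
ΣF_x = 0: P_x = 0.
ΣF_y = 0: P_y − 770 − 360 − 1.9·282 = 0 → P_y = 1666 N.
ΣM about P: M_P − 770·580 − 360·303 − (1.9·282)·164 − 19900 = 0 → M_P = 663500 N·mm.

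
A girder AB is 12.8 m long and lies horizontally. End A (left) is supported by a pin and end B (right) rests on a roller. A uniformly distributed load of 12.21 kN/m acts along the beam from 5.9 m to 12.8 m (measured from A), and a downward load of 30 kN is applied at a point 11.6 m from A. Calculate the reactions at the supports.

Resultant of the distributed load: 12.21 × 6.9 = 84.249 kN at 9.35 m from A.
Moments about A: B_y·12.8 − (12.21·6.9)·9.35 − 30·11.6 = 0 → B_y = 1135.72815/12.8 = 88.7288 ≈ 88.73 kN.
ΣF_y = 0: A_y + 88.7288 − 12.21·6.9 − 30 = 0 → A_y = 25.52 kN.
ΣF_x = 0: no horizontal applied forces, so A_x = 0.

A_x = 0, A_y = 25.52 kN, B_y = 88.73 kN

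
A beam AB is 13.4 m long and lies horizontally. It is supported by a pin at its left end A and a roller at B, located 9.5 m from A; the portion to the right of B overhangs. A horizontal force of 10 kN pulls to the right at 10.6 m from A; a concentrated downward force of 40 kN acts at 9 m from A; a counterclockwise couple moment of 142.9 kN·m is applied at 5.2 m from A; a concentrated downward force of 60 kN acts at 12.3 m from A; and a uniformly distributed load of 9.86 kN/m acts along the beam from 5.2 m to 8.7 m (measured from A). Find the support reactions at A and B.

Resultant of the distributed load: 9.86 × 3.5 = 34.51 kN at 6.95 m from A.
Moments about A: B_y·9.5 − 40·9 + 142.9 − 60·12.3 − (9.86·3.5)·6.95 = 0 → B_y = 1194.9445/9.5 = 125.784 ≈ 125.8 kN.
ΣF_y = 0: A_y + 125.784 − 40 − 60 − 9.86·3.5 = 0 → A_y = 8.726 kN.
ΣF_x = 0: A_x + 10 = 0 → A_x = -10.00 kN.

A_x = -10.00 kN, A_y = 8.726 kN, B_y = 125.8 kN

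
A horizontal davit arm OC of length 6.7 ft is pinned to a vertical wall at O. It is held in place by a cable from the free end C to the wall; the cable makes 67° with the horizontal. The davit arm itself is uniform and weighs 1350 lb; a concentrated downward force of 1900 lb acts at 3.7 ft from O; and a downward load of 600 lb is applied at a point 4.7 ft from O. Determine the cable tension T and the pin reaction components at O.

T = 2330 lb, O_x = 910.6 lb, O_y = 1705 lb

ΣM about O: T·sin67°·6.7 − 1350·3.35 − 1900·3.7 − 600·4.7 = 0 → T = 14372.5/(6.7·0.920505) = 2330.4 ≈ 2330 lb.
ΣF_x = 0: O_x − T·cos67° = 0 → O_x = 2330.4 × 0.390731 = 910.6 lb.
ΣF_y = 0: O_y + T·sin67° − 1350 − 1900 − 600 = 0 → O_y = 3850 − 2330.4 × 0.920505 = 1705 lb.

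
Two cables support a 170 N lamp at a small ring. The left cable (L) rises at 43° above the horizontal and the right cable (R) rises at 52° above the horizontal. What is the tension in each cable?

ΣF_x = 0: −T_L·cos43° + T_R·cos52° = 0 → T_R = 1.18792·T_L.
ΣF_y = 0: T_L·sin43° + T_R·sin52° = 170.
Substitute: T_L·(0.681998 + 1.18792·0.788011) = 170 → T_L = 105.062 ≈ 105.1 N.
Then T_R = 1.18792 × 105.062 = 124.8 N.

T_L = 105.1 N, T_R = 124.8 N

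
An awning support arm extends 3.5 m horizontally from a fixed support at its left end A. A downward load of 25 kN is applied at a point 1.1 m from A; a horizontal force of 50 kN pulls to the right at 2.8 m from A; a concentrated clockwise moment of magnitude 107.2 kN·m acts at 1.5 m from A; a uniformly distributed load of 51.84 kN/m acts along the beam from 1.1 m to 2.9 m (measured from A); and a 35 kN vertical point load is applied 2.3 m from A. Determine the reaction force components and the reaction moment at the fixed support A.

A_x = -50.00 kN, A_y = 153.3 kN, M_A = 401.8 kN·m

Resultant of the distributed load: 51.84 × 1.8 = 93.312 kN at 2 m from A.
ΣF_x = 0: A_x + 50 = 0 → A_x = -50.00 kN.
ΣF_y = 0: A_y − 25 − 51.84·1.8 − 35 = 0 → A_y = 153.3 kN.
ΣM about A: M_A − 25·1.1 − 107.2 − (51.84·1.8)·2 − 35·2.3 = 0 → M_A = 401.8 kN·m.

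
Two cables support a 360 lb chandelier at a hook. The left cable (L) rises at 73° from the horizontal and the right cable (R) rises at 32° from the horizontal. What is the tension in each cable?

ΣF_x = 0: −T_L·cos73° + T_R·cos32° = 0 → T_R = 0.344758·T_L.
ΣF_y = 0: T_L·sin73° + T_R·sin32° = 360.
Substitute: T_L·(0.956305 + 0.344758·0.529919) = 360 → T_L = 316.067 ≈ 316.1 lb.
Then T_R = 0.344758 × 316.067 = 109.0 lb.

T_L = 316.1 lb, T_R = 109.0 lb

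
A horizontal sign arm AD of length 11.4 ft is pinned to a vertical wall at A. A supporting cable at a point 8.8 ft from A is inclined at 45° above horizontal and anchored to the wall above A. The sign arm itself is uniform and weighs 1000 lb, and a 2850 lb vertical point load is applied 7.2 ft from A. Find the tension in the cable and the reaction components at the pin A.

ΣM about A: T·sin45°·8.8 − 1000·5.7 − 2850·7.2 = 0 → T = 26220/(8.8·0.707107) = 4213.71 ≈ 4214 lb.
ΣF_x = 0: A_x − T·cos45° = 0 → A_x = 4213.71 × 0.707107 = 2980 lb.
ΣF_y = 0: A_y + T·sin45° − 1000 − 2850 = 0 → A_y = 3850 − 4213.71 × 0.707107 = 870.5 lb.

T = 4214 lb, A_x = 2980 lb, A_y = 870.5 lb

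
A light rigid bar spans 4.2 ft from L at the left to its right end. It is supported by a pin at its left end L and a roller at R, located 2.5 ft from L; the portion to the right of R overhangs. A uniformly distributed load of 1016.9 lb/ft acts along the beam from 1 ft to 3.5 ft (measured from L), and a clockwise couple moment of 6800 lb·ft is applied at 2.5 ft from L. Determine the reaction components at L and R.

L_x = 0, L_y = -2466 lb, R_y = 5008 lb

Resultant of the distributed load: 1016.9 × 2.5 = 2542.25 lb at 2.25 ft from L.
ΣM about L: R_y·2.5 − (1016.9·2.5)·2.25 − 6800 = 0 → R_y = 12520.0625/2.5 = 5008.02 ≈ 5008 lb.
ΣF_y = 0: L_y + 5008.02 − 1016.9·2.5 = 0 → L_y = -2466 lb.
ΣF_x = 0: no horizontal applied forces, so L_x = 0.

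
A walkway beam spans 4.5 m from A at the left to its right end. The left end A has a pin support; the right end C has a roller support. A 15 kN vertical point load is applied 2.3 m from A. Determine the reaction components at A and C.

A_x = 0, A_y = 7.333 kN, C_y = 7.667 kN

Moments about A: C_y·4.5 − 15·2.3 = 0 → C_y = 34.5/4.5 = 7.66667 ≈ 7.667 kN.
ΣF_y = 0: A_y + 7.66667 − 15 = 0 → A_y = 7.333 kN.
ΣF_x = 0: no horizontal applied forces, so A_x = 0.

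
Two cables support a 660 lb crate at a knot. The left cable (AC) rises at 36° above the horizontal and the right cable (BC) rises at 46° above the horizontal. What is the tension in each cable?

ΣF_x = 0: −T_AC·cos36° + T_BC·cos46° = 0 → T_BC = 1.16463·T_AC.
ΣF_y = 0: T_AC·sin36° + T_BC·sin46° = 660.
Substitute: T_AC·(0.587785 + 1.16463·0.71934) = 660 → T_AC = 462.979 ≈ 463.0 lb.
Then T_BC = 1.16463 × 462.979 = 539.2 lb.

T_AC = 463.0 lb, T_BC = 539.2 lb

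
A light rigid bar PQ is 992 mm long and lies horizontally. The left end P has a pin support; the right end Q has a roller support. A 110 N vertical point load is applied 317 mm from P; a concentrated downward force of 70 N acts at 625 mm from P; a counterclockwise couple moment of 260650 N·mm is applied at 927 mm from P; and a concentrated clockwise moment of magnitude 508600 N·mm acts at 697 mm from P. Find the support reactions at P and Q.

ΣM about P: Q_y·992 − 110·317 − 70·625 + 260650 − 508600 = 0 → Q_y = 326570/992 = 329.204 ≈ 329.2 N.
ΣF_y = 0: P_y + 329.204 − 110 − 70 = 0 → P_y = -149.2 N.
ΣF_x = 0: no horizontal applied forces, so P_x = 0.

P_x = 0, P_y = -149.2 N, Q_y = 329.2 N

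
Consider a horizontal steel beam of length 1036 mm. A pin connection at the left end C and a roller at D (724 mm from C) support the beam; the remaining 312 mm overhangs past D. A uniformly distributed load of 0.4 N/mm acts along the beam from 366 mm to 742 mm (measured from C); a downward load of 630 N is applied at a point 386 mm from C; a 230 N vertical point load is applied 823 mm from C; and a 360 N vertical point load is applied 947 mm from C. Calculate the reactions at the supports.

Resultant of the distributed load: 0.4 × 376 = 150.4 N at 554 mm from C.
Moments about C: D_y·724 − (0.4·376)·554 − 630·386 − 230·823 − 360·947 = 0 → D_y = 856711.6/724 = 1183.3 ≈ 1183 N.
ΣF_y = 0: C_y + 1183.3 − 0.4·376 − 630 − 230 − 360 = 0 → C_y = 187.1 N.
ΣF_x = 0: no horizontal applied forces, so C_x = 0.

C_x = 0, C_y = 187.1 N, D_y = 1183 N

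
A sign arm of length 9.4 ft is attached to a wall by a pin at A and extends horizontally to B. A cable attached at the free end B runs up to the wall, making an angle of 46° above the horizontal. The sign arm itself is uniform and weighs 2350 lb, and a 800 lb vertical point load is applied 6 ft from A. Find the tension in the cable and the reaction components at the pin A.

T = 2343 lb, A_x = 1628 lb, A_y = 1464 lb

ΣM about A: T·sin46°·9.4 − 2350·4.7 − 800·6 = 0 → T = 15845/(9.4·0.71934) = 2343.31 ≈ 2343 lb.
ΣF_x = 0: A_x − T·cos46° = 0 → A_x = 2343.31 × 0.694658 = 1628 lb.
ΣF_y = 0: A_y + T·sin46° − 2350 − 800 = 0 → A_y = 3150 − 2343.31 × 0.71934 = 1464 lb.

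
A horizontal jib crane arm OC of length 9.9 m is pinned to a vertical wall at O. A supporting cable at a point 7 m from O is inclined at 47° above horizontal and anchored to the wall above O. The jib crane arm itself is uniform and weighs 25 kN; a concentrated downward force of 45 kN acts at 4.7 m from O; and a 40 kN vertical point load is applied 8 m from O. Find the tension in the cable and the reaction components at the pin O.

ΣM about O: T·sin47°·7 − 25·4.95 − 45·4.7 − 40·8 = 0 → T = 655.25/(7·0.731354) = 127.992 ≈ 128.0 kN.
ΣF_x = 0: O_x − T·cos47° = 0 → O_x = 127.992 × 0.681998 = 87.29 kN.
ΣF_y = 0: O_y + T·sin47° − 25 − 45 − 40 = 0 → O_y = 110 − 127.992 × 0.731354 = 16.39 kN.

T = 128.0 kN, O_x = 87.29 kN, O_y = 16.39 kN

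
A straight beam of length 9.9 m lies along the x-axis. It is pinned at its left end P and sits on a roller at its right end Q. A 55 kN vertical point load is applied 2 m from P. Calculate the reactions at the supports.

P_x = 0, P_y = 43.89 kN, Q_y = 11.11 kN

Moments about P: Q_y·9.9 − 55·2 = 0 → Q_y = 110/9.9 = 11.1111 ≈ 11.11 kN.
ΣF_y = 0: P_y + 11.1111 − 55 = 0 → P_y = 43.89 kN.
ΣF_x = 0: no horizontal applied forces, so P_x = 0.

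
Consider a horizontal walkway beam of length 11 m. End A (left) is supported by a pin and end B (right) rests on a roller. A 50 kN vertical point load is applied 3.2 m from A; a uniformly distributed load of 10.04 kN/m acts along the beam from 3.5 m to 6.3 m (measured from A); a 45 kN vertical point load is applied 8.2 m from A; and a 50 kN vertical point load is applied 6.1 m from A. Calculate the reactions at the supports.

Resultant of the distributed load: 10.04 × 2.8 = 28.112 kN at 4.9 m from A.
ΣM about A: B_y·11 − 50·3.2 − (10.04·2.8)·4.9 − 45·8.2 − 50·6.1 = 0 → B_y = 971.7488/11 = 88.3408 ≈ 88.34 kN.
ΣF_y = 0: A_y + 88.3408 − 50 − 10.04·2.8 − 45 − 50 = 0 → A_y = 84.77 kN.
ΣF_x = 0: no horizontal applied forces, so A_x = 0.

A_x = 0, A_y = 84.77 kN, B_y = 88.34 kN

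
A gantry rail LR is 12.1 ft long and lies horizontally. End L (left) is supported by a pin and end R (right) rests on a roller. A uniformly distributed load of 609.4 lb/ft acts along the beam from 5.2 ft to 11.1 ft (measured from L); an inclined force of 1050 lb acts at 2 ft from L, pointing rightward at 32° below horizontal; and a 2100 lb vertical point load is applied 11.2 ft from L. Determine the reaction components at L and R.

L_x = -890.5 lb, L_y = 1794 lb, R_y = 4458 lb

Resultant of the distributed load: 609.4 × 5.9 = 3595.46 lb at 8.15 ft from L.
Moments about L: R_y·12.1 − (609.4·5.9)·8.15 − 1050·sin32°·2 − 2100·11.2 = 0 → R_y = 53935.8/12.1 = 4457.5 ≈ 4458 lb.
ΣF_y = 0: L_y + 4457.5 − 609.4·5.9 − 1050·sin32° − 2100 = 0 → L_y = 1794 lb.
ΣF_x = 0: L_x + 1050·cos32° = 0 → L_x = -890.5 lb.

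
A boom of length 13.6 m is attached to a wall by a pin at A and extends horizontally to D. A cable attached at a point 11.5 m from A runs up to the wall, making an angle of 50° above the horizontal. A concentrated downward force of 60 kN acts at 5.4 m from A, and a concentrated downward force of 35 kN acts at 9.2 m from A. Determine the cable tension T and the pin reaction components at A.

ΣM about A: T·sin50°·11.5 − 60·5.4 − 35·9.2 = 0 → T = 646/(11.5·0.766044) = 73.3299 ≈ 73.33 kN.
ΣF_x = 0: A_x − T·cos50° = 0 → A_x = 73.3299 × 0.642788 = 47.14 kN.
ΣF_y = 0: A_y + T·sin50° − 60 − 35 = 0 → A_y = 95 − 73.3299 × 0.766044 = 38.83 kN.

T = 73.33 kN, A_x = 47.14 kN, A_y = 38.83 kN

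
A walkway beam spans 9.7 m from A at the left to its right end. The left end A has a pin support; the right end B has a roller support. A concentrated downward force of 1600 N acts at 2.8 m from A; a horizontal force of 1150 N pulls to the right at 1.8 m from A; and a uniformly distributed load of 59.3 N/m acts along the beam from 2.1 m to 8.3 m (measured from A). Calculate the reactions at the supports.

A_x = -1150 N, A_y = 1309 N, B_y = 659.0 N

Resultant of the distributed load: 59.3 × 6.2 = 367.66 N at 5.2 m from A.
ΣM about A: B_y·9.7 − 1600·2.8 − (59.3·6.2)·5.2 = 0 → B_y = 6391.832/9.7 = 658.952 ≈ 659.0 N.
ΣF_y = 0: A_y + 658.952 − 1600 − 59.3·6.2 = 0 → A_y = 1309 N.
ΣF_x = 0: A_x + 1150 = 0 → A_x = -1150 N.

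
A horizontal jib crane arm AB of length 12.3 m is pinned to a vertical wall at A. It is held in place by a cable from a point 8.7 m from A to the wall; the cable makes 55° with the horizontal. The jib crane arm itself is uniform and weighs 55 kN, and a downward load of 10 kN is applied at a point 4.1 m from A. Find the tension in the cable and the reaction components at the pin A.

ΣM about A: T·sin55°·8.7 − 55·6.15 − 10·4.1 = 0 → T = 379.25/(8.7·0.819152) = 53.216 ≈ 53.22 kN.
ΣF_x = 0: A_x − T·cos55° = 0 → A_x = 53.216 × 0.573576 = 30.52 kN.
ΣF_y = 0: A_y + T·sin55° − 55 − 10 = 0 → A_y = 65 − 53.216 × 0.819152 = 21.41 kN.

T = 53.22 kN, A_x = 30.52 kN, A_y = 21.41 kN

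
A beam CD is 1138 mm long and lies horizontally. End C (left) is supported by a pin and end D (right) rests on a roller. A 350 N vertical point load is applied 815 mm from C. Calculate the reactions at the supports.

C_x = 0, C_y = 99.34 N, D_y = 250.7 N

Moments about C: D_y·1138 − 350·815 = 0 → D_y = 285250/1138 = 250.659 ≈ 250.7 N.
ΣF_y = 0: C_y + 250.659 − 350 = 0 → C_y = 99.34 N.
ΣF_x = 0: no horizontal applied forces, so C_x = 0.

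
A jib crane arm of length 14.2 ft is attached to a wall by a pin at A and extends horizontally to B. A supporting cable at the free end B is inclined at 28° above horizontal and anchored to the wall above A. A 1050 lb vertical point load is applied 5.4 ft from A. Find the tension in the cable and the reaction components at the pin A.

ΣM about A: T·sin28°·14.2 − 1050·5.4 = 0 → T = 5670/(14.2·0.469472) = 850.521 ≈ 850.5 lb.
ΣF_x = 0: A_x − T·cos28° = 0 → A_x = 850.521 × 0.882948 = 751.0 lb.
ΣF_y = 0: A_y + T·sin28° − 1050 = 0 → A_y = 1050 − 850.521 × 0.469472 = 650.7 lb.

T = 850.5 lb, A_x = 751.0 lb, A_y = 650.7 lb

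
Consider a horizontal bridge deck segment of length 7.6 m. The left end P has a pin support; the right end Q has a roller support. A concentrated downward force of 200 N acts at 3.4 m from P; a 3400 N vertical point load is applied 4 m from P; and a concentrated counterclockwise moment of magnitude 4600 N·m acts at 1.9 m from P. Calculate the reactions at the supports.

Moments about P: Q_y·7.6 − 200·3.4 − 3400·4 + 4600 = 0 → Q_y = 9680/7.6 = 1273.68 ≈ 1274 N.
ΣF_y = 0: P_y + 1273.68 − 200 − 3400 = 0 → P_y = 2326 N.
ΣF_x = 0: no horizontal applied forces, so P_x = 0.

P_x = 0, P_y = 2326 N, Q_y = 1274 N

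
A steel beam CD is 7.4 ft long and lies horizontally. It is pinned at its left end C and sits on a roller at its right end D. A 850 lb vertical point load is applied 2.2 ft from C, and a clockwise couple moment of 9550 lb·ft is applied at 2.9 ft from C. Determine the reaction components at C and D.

Moments about C: D_y·7.4 − 850·2.2 − 9550 = 0 → D_y = 11420/7.4 = 1543.24 ≈ 1543 lb.
ΣF_y = 0: C_y + 1543.24 − 850 = 0 → C_y = -693.2 lb.
ΣF_x = 0: no horizontal applied forces, so C_x = 0.

C_x = 0, C_y = -693.2 lb, D_y = 1543 lb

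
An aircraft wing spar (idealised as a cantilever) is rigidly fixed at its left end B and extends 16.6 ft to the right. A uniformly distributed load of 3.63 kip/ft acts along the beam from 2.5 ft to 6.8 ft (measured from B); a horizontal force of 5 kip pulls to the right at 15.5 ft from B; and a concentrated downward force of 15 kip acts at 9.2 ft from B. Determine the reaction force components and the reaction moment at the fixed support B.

B_x = -5.000 kip, B_y = 30.61 kip, M_B = 210.6 kip·ft

Resultant of the distributed load: 3.63 × 4.3 = 15.609 kip at 4.65 ft from B.
ΣF_x = 0: B_x + 5 = 0 → B_x = -5.000 kip.
ΣF_y = 0: B_y − 3.63·4.3 − 15 = 0 → B_y = 30.61 kip.
ΣM about B: M_B − (3.63·4.3)·4.65 − 15·9.2 = 0 → M_B = 210.6 kip·ft.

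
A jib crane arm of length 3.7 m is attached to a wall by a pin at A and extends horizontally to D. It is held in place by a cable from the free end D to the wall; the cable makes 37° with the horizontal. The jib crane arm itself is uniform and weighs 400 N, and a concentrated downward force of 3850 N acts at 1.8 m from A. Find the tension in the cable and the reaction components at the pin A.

ΣM about A: T·sin37°·3.7 − 400·1.85 − 3850·1.8 = 0 → T = 7670/(3.7·0.601815) = 3444.54 ≈ 3445 N.
ΣF_x = 0: A_x − T·cos37° = 0 → A_x = 3444.54 × 0.798636 = 2751 N.
ΣF_y = 0: A_y + T·sin37° − 400 − 3850 = 0 → A_y = 4250 − 3444.54 × 0.601815 = 2177 N.

T = 3445 N, A_x = 2751 N, A_y = 2177 N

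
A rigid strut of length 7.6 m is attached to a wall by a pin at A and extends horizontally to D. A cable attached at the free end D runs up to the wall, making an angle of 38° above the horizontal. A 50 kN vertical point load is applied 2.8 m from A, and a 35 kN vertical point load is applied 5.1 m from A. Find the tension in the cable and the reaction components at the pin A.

ΣM about A: T·sin38°·7.6 − 50·2.8 − 35·5.1 = 0 → T = 318.5/(7.6·0.615661) = 68.0698 ≈ 68.07 kN.
ΣF_x = 0: A_x − T·cos38° = 0 → A_x = 68.0698 × 0.788011 = 53.64 kN.
ΣF_y = 0: A_y + T·sin38° − 50 − 35 = 0 → A_y = 85 − 68.0698 × 0.615661 = 43.09 kN.

T = 68.07 kN, A_x = 53.64 kN, A_y = 43.09 kN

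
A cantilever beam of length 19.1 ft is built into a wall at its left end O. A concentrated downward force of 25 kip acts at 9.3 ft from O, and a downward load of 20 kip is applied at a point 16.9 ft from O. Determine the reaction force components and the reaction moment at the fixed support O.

O_x = 0, O_y = 45.00 kip, M_O = 570.5 kip·ft

ΣF_x = 0: O_x = 0.
ΣF_y = 0: O_y − 25 − 20 = 0 → O_y = 45.00 kip.
ΣM about O: M_O − 25·9.3 − 20·16.9 = 0 → M_O = 570.5 kip·ft.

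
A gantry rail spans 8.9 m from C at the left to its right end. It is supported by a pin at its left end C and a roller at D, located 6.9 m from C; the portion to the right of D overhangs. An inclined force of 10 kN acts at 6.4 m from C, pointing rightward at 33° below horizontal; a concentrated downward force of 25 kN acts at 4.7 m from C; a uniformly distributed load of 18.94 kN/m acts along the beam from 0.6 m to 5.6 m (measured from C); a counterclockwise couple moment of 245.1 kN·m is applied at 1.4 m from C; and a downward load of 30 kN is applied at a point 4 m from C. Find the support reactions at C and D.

C_x = -8.387 kN, C_y = 108.6 kN, D_y = 46.50 kN

Resultant of the distributed load: 18.94 × 5 = 94.7 kN at 3.1 m from C.
Taking moments about C: D_y·6.9 − 10·sin33°·6.4 − 25·4.7 − (18.94·5)·3.1 + 245.1 − 30·4 = 0 → D_y = 320.827/6.9 = 46.4967 ≈ 46.50 kN.
ΣF_y = 0: C_y + 46.4967 − 10·sin33° − 25 − 18.94·5 − 30 = 0 → C_y = 108.6 kN.
ΣF_x = 0: C_x + 10·cos33° = 0 → C_x = -8.387 kN.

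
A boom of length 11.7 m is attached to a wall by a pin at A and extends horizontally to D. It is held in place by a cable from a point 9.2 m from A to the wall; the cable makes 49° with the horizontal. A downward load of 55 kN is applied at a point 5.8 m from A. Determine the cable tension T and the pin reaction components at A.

T = 45.94 kN, A_x = 30.14 kN, A_y = 20.33 kN

ΣM about A: T·sin49°·9.2 − 55·5.8 = 0 → T = 319/(9.2·0.75471) = 45.9434 ≈ 45.94 kN.
ΣF_x = 0: A_x − T·cos49° = 0 → A_x = 45.9434 × 0.656059 = 30.14 kN.
ΣF_y = 0: A_y + T·sin49° − 55 = 0 → A_y = 55 − 45.9434 × 0.75471 = 20.33 kN.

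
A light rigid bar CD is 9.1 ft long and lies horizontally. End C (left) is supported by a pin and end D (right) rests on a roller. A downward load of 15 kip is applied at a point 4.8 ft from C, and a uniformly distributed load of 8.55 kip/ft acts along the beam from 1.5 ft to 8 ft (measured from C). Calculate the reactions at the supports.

Resultant of the distributed load: 8.55 × 6.5 = 55.575 kip at 4.75 ft from C.
Taking moments about C: D_y·9.1 − 15·4.8 − (8.55·6.5)·4.75 = 0 → D_y = 335.98125/9.1 = 36.921 ≈ 36.92 kip.
ΣF_y = 0: C_y + 36.921 − 15 − 8.55·6.5 = 0 → C_y = 33.65 kip.
ΣF_x = 0: no horizontal applied forces, so C_x = 0.

C_x = 0, C_y = 33.65 kip, D_y = 36.92 kip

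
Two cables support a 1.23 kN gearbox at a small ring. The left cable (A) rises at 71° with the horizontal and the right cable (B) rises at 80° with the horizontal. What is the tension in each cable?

T_A = 0.4406 kN, T_B = 0.8260 kN

ΣF_x = 0: −T_A·cos71° + T_B·cos80° = 0 → T_B = 1.87487·T_A.
ΣF_y = 0: T_A·sin71° + T_B·sin80° = 1.23.
Substitute: T_A·(0.945519 + 1.87487·0.984808) = 1.23 → T_A = 0.440559 ≈ 0.4406 kN.
Then T_B = 1.87487 × 0.440559 = 0.8260 kN.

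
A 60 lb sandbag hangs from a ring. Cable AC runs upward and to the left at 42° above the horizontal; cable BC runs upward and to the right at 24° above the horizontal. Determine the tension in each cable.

ΣF_x = 0: −T_AC·cos42° + T_BC·cos24° = 0 → T_BC = 0.813473·T_AC.
ΣF_y = 0: T_AC·sin42° + T_BC·sin24° = 60.
Substitute: T_AC·(0.669131 + 0.813473·0.406737) = 60 → T_AC = 60.00 lb.
Then T_BC = 0.813473 × 60 = 48.81 lb.

T_AC = 60.00 lb, T_BC = 48.81 lb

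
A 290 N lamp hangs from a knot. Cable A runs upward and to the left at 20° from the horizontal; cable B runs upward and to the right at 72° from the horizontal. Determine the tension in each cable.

T_A = 89.67 N, T_B = 272.7 N

ΣF_x = 0: −T_A·cos20° + T_B·cos72° = 0 → T_B = 3.04091·T_A.
ΣF_y = 0: T_A·sin20° + T_B·sin72° = 290.
Substitute: T_A·(0.34202 + 3.04091·0.951057) = 290 → T_A = 89.6695 ≈ 89.67 N.
Then T_B = 3.04091 × 89.6695 = 272.7 N.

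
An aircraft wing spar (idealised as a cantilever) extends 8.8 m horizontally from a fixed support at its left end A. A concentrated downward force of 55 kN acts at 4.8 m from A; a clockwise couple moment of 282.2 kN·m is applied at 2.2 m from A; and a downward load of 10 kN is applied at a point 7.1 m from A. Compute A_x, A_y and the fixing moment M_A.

A_x = 0, A_y = 65.00 kN, M_A = 617.2 kN·m

ΣF_x = 0: A_x = 0.
ΣF_y = 0: A_y − 55 − 10 = 0 → A_y = 65.00 kN.
ΣM about A: M_A − 55·4.8 − 282.2 − 10·7.1 = 0 → M_A = 617.2 kN·m.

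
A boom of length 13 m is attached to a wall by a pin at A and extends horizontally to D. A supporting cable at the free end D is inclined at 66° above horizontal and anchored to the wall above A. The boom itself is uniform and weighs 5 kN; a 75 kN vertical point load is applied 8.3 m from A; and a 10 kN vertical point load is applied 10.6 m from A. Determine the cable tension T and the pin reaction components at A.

T = 64.08 kN, A_x = 26.06 kN, A_y = 31.46 kN

ΣM about A: T·sin66°·13 − 5·6.5 − 75·8.3 − 10·10.6 = 0 → T = 761/(13·0.913545) = 64.0784 ≈ 64.08 kN.
ΣF_x = 0: A_x − T·cos66° = 0 → A_x = 64.0784 × 0.406737 = 26.06 kN.
ΣF_y = 0: A_y + T·sin66° − 5 − 75 − 10 = 0 → A_y = 90 − 64.0784 × 0.913545 = 31.46 kN.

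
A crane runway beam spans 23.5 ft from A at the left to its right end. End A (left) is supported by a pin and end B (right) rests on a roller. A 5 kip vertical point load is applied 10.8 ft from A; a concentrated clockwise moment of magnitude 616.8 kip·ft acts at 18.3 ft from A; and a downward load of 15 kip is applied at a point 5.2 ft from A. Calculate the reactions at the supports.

ΣM about A: B_y·23.5 − 5·10.8 − 616.8 − 15·5.2 = 0 → B_y = 748.8/23.5 = 31.8638 ≈ 31.86 kip.
ΣF_y = 0: A_y + 31.8638 − 5 − 15 = 0 → A_y = -11.86 kip.
ΣF_x = 0: no horizontal applied forces, so A_x = 0.

A_x = 0, A_y = -11.86 kip, B_y = 31.86 kip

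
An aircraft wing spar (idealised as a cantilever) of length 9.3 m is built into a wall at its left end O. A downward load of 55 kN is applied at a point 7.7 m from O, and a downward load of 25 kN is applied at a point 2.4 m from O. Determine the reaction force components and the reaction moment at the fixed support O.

O_x = 0, O_y = 80.00 kN, M_O = 483.5 kN·m

ΣF_x = 0: O_x = 0.
ΣF_y = 0: O_y − 55 − 25 = 0 → O_y = 80.00 kN.
ΣM about O: M_O − 55·7.7 − 25·2.4 = 0 → M_O = 483.5 kN·m.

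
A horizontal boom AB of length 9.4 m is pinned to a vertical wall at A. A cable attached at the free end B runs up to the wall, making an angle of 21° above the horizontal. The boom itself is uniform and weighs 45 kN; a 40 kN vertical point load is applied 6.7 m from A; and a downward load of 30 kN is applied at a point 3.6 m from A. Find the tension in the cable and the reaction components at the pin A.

ΣM about A: T·sin21°·9.4 − 45·4.7 − 40·6.7 − 30·3.6 = 0 → T = 587.5/(9.4·0.358368) = 174.402 ≈ 174.4 kN.
ΣF_x = 0: A_x − T·cos21° = 0 → A_x = 174.402 × 0.93358 = 162.8 kN.
ΣF_y = 0: A_y + T·sin21° − 45 − 40 − 30 = 0 → A_y = 115 − 174.402 × 0.358368 = 52.50 kN.

T = 174.4 kN, A_x = 162.8 kN, A_y = 52.50 kN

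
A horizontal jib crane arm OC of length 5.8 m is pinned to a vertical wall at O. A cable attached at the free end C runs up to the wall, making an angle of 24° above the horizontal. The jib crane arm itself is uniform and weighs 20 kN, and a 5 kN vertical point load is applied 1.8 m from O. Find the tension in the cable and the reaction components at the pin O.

T = 28.40 kN, O_x = 25.95 kN, O_y = 13.45 kN

ΣM about O: T·sin24°·5.8 − 20·2.9 − 5·1.8 = 0 → T = 67/(5.8·0.406737) = 28.401 ≈ 28.40 kN.
ΣF_x = 0: O_x − T·cos24° = 0 → O_x = 28.401 × 0.913545 = 25.95 kN.
ΣF_y = 0: O_y + T·sin24° − 20 − 5 = 0 → O_y = 25 − 28.401 × 0.406737 = 13.45 kN.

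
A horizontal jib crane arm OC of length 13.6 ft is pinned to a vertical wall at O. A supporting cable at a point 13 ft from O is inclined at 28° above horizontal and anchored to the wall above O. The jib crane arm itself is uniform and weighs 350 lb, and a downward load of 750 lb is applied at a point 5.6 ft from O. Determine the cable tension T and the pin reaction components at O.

ΣM about O: T·sin28°·13 − 350·6.8 − 750·5.6 = 0 → T = 6580/(13·0.469472) = 1078.13 ≈ 1078 lb.
ΣF_x = 0: O_x − T·cos28° = 0 → O_x = 1078.13 × 0.882948 = 951.9 lb.
ΣF_y = 0: O_y + T·sin28° − 350 − 750 = 0 → O_y = 1100 − 1078.13 × 0.469472 = 593.8 lb.

T = 1078 lb, O_x = 951.9 lb, O_y = 593.8 lb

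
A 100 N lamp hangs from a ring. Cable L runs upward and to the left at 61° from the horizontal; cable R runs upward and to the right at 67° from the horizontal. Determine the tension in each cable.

T_L = 49.58 N, T_R = 61.52 N

ΣF_x = 0: −T_L·cos61° + T_R·cos67° = 0 → T_R = 1.24078·T_L.
ΣF_y = 0: T_L·sin61° + T_R·sin67° = 100.
Substitute: T_L·(0.87462 + 1.24078·0.920505) = 100 → T_L = 49.5844 ≈ 49.58 N.
Then T_R = 1.24078 × 49.5844 = 61.52 N.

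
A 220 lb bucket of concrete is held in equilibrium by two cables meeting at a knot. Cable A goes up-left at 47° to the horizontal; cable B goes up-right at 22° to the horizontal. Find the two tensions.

ΣF_x = 0: −T_A·cos47° + T_B·cos22° = 0 → T_B = 0.735559·T_A.
ΣF_y = 0: T_A·sin47° + T_B·sin22° = 220.
Substitute: T_A·(0.731354 + 0.735559·0.374607) = 220 → T_A = 218.493 ≈ 218.5 lb.
Then T_B = 0.735559 × 218.493 = 160.7 lb.

T_A = 218.5 lb, T_B = 160.7 lb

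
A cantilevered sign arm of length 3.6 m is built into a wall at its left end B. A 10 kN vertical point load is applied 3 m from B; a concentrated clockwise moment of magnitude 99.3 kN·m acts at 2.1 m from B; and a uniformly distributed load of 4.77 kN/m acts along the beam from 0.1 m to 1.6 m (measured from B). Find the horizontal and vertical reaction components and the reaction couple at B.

Resultant of the distributed load: 4.77 × 1.5 = 7.155 kN at 0.85 m from B.
ΣF_x = 0: B_x = 0.
ΣF_y = 0: B_y − 10 − 4.77·1.5 = 0 → B_y = 17.16 kN.
ΣM about B: M_B − 10·3 − 99.3 − (4.77·1.5)·0.85 = 0 → M_B = 135.4 kN·m.

B_x = 0, B_y = 17.16 kN, M_B = 135.4 kN·m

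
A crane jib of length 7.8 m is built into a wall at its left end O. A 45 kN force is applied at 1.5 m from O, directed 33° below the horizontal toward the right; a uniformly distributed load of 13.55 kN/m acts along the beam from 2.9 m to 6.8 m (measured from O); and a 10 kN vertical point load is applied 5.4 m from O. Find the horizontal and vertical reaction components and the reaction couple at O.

Resultant of the distributed load: 13.55 × 3.9 = 52.845 kN at 4.85 m from O.
ΣF_x = 0: O_x + 45·cos33° = 0 → O_x = -37.74 kN.
ΣF_y = 0: O_y − 45·sin33° − 13.55·3.9 − 10 = 0 → O_y = 87.35 kN.
ΣM about O: M_O − 45·sin33°·1.5 − (13.55·3.9)·4.85 − 10·5.4 = 0 → M_O = 347.1 kN·m.

O_x = -37.74 kN, O_y = 87.35 kN, M_O = 347.1 kN·m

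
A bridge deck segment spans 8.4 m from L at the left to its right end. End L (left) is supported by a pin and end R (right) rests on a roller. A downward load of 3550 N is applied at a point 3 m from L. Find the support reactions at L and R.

L_x = 0, L_y = 2282 N, R_y = 1268 N

ΣM about L: R_y·8.4 − 3550·3 = 0 → R_y = 10650/8.4 = 1267.86 ≈ 1268 N.
ΣF_y = 0: L_y + 1267.86 − 3550 = 0 → L_y = 2282 N.
ΣF_x = 0: no horizontal applied forces, so L_x = 0.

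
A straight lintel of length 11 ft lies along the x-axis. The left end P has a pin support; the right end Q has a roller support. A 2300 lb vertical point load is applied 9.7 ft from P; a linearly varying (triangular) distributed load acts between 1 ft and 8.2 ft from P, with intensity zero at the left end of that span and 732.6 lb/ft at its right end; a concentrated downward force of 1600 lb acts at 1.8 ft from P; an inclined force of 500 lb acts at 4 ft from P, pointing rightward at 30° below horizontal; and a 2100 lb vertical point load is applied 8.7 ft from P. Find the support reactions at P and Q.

Resultant of the triangular load: ½ × 732.6 × 7.2 = 2637.36 lb, acting at 5.8 ft from P (one-third of the span from the peak).
ΣM about P: Q_y·11 − 2300·9.7 − (½·732.6·7.2)·5.8 − 1600·1.8 − 500·sin30°·4 − 2100·8.7 = 0 → Q_y = 59756.688/11 = 5432.43 ≈ 5432 lb.
ΣF_y = 0: P_y + 5432.43 − 2300 − ½·732.6·7.2 − 1600 − 500·sin30° − 2100 = 0 → P_y = 3455 lb.
ΣF_x = 0: P_x + 500·cos30° = 0 → P_x = -433.0 lb.

P_x = -433.0 lb, P_y = 3455 lb, Q_y = 5432 lb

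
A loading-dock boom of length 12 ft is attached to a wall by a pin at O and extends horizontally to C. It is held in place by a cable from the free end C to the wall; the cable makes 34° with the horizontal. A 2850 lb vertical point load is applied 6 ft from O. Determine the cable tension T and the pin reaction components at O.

ΣM about O: T·sin34°·12 − 2850·6 = 0 → T = 17100/(12·0.559193) = 2548.32 ≈ 2548 lb.
ΣF_x = 0: O_x − T·cos34° = 0 → O_x = 2548.32 × 0.829038 = 2113 lb.
ΣF_y = 0: O_y + T·sin34° − 2850 = 0 → O_y = 2850 − 2548.32 × 0.559193 = 1425 lb.

T = 2548 lb, O_x = 2113 lb, O_y = 1425 lb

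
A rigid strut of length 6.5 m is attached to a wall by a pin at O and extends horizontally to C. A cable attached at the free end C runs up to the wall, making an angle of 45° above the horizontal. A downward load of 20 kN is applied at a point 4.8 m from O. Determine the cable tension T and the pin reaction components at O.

T = 20.89 kN, O_x = 14.77 kN, O_y = 5.231 kN

ΣM about O: T·sin45°·6.5 − 20·4.8 = 0 → T = 96/(6.5·0.707107) = 20.8868 ≈ 20.89 kN.
ΣF_x = 0: O_x − T·cos45° = 0 → O_x = 20.8868 × 0.707107 = 14.77 kN.
ΣF_y = 0: O_y + T·sin45° − 20 = 0 → O_y = 20 − 20.8868 × 0.707107 = 5.231 kN.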